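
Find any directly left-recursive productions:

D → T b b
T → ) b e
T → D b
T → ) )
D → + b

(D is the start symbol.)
No direct left recursion

D → T b b: starts with T
T → ) b e: starts with ')'
T → D b: starts with D
T → ) ): starts with ')'
D → + b: starts with '+'

No direct left recursion found.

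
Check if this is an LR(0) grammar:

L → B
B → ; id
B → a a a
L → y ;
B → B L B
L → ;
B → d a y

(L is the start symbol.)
No. Shift-reduce conflict between [L → ; .] and [B → ; . id]

A grammar is LR(0) if no state in the canonical LR(0) collection has:
  - both a shift item (dot before a terminal) and a complete item (shift-reduce conflict), or
  - two or more complete items (reduce-reduce conflict; the accept item [L' → L .] counts as a complete item here).

Augment with L' → L and build the canonical LR(0) collection (I0 = CLOSURE({[L' → . L]}), then GOTO on every symbol after a dot until no new states appear). It has 16 states:
  I0: { [B → . ; id], [B → . B L B], [B → . a a a], [B → . d a y], [L → . ;], [L → . B], [L → . y ;], [L' → . L] }  — shift
  I1: { [B → ; . id], [L → ; .] }  — shift, reduce
  I2: { [B → . ; id], [B → . B L B], [B → . a a a], [B → . d a y], [B → B . L B], [L → . ;], [L → . B], [L → . y ;], [L → B .] }  — shift, reduce
  I3: { [L' → L .] }  — accept
  I4: { [B → a . a a] }  — shift
  I5: { [B → d . a y] }  — shift
  I6: { [L → y . ;] }  — shift
  I7: { [L → y ; .] }  — reduce
  I8: { [B → d a . y] }  — shift
  I9: { [B → d a y .] }  — reduce
  I10: { [B → a a . a] }  — shift
  I11: { [B → a a a .] }  — reduce
  I12: { [B → . ; id], [B → . B L B], [B → . a a a], [B → . d a y], [B → B L . B] }  — shift
  I13: { [B → ; . id] }  — shift
  I14: { [B → . ; id], [B → . B L B], [B → . a a a], [B → . d a y], [B → B . L B], [B → B L B .], [L → . ;], [L → . B], [L → . y ;] }  — shift, reduce
  I15: { [B → ; id .] }  — reduce

Conflict in state I1:
  Shift-reduce conflict between [L → ; .] and [B → ; . id]
So the grammar is NOT LR(0).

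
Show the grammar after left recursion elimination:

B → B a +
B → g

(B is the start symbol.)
B is directly left-recursive. The standard transformation for
  A → A α₁ | ... | A α_m | β₁ | ... | β_n
is
  A  → β₁ A' | ... | β_n A'
  A' → α₁ A' | ... | α_m A' | ε

B → g becomes B → g B'
B → B a + becomes B' → a + B'
Add B' → ε

Resulting grammar:
B → g B'
B' → a + B'
B' → ε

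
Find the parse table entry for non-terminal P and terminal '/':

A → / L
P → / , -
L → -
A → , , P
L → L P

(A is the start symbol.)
P → / , -

To find M[P, '/'], we find productions for P where '/' is in the predict set (PREDICT(N → α) = (FIRST(α) \ {ε}) ∪ (FOLLOW(N) if α ⇒* ε)).

P → / , -: PREDICT = { '/' }
  '/' is in predict set, so this production goes in M[P, '/']

M[P, '/'] = P → / , -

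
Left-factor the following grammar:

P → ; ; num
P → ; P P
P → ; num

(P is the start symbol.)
P → ; P'
P' → ; num
P' → P P
P' → num

Left-factoring transforms A → αβ₁ | αβ₂ into A → αA' and A' → β₁ | β₂
(α is the longest common prefix among the alternatives). Repeat until
no nonterminal has two alternatives with a common prefix.

Round 1: P has alternatives sharing prefix ';'. Introduce P': P → ; P'
  Add: P' → ; num
  Add: P' → P P
  Add: P' → num

No remaining common prefixes — done.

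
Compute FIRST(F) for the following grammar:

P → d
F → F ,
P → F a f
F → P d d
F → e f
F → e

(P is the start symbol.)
{ 'd', 'e' }

FIRST sets of the other non-terminals involved (by the same procedure, iterated to a fixed point):
  FIRST(P) = { 'd', 'e' }

From F → F ,:
  - F is the symbol being defined: contributes nothing new
    F is not nullable, so stop
From F → P d d:
  - P is a non-terminal: add FIRST(P) \ {ε} = { 'd', 'e' }
    P is not nullable, so stop
From F → e f:
  - e is a terminal: add 'e' and stop
From F → e:
  - e is a terminal: add 'e' and stop

Collecting: FIRST(F) = { 'd', 'e' }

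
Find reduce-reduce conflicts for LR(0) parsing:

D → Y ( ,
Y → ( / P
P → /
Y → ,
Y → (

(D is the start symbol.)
No reduce-reduce conflicts

A reduce-reduce conflict occurs when an LR(0) state has two complete items [A → α .] and [B → β .] — both call for a reduction, and with no lookahead the parser cannot choose between them.

Augment with D' → D and build the canonical LR(0) collection (I0 = CLOSURE({[D' → . D]}), then GOTO on every symbol after a dot until no new states appear). It has 10 states:
  I0: { [D → . Y ( ,], [D' → . D], [Y → . ( / P], [Y → . (], [Y → . ,] }  — shift
  I1: { [Y → ( . / P], [Y → ( .] }  — shift, reduce
  I2: { [Y → , .] }  — reduce
  I3: { [D' → D .] }  — accept
  I4: { [D → Y . ( ,] }  — shift
  I5: { [D → Y ( . ,] }  — shift
  I6: { [D → Y ( , .] }  — reduce
  I7: { [P → . /], [Y → ( / . P] }  — shift
  I8: { [P → / .] }  — reduce
  I9: { [Y → ( / P .] }  — reduce

No state contains more than one complete item.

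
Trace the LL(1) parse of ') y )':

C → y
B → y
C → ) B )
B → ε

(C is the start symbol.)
Stack is shown with the top on the left.

Stack    Input    Action
------------------------
C $      ) y ) $  output C → ) B )
) B ) $  ) y ) $  match ')'
B ) $    y ) $    output B → y
y ) $    y ) $    match 'y'
) $      ) $      match ')'
$        $        accept

The string is accepted.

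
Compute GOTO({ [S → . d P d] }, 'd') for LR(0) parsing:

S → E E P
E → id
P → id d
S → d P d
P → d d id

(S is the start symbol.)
{ [P → . d d id], [P → . id d], [S → d . P d] }

GOTO(I, 'd') = CLOSURE({ [A → αX.β] : [A → α.Xβ] ∈ I, X = 'd' })

Items with dot before 'd', with the dot advanced:
  [S → . d P d] → [S → d . P d]
Closure of the advanced items:
  [S → d . P d] has the dot before P: add [P → . id d], [P → . d d id]

GOTO = { [P → . d d id], [P → . id d], [S → d . P d] }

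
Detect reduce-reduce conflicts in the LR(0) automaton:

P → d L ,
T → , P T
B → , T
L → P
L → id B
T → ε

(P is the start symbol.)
A reduce-reduce conflict occurs when an LR(0) state has two complete items [A → α .] and [B → β .] — both call for a reduction, and with no lookahead the parser cannot choose between them.

Augment with P' → P and build the canonical LR(0) collection (I0 = CLOSURE({[P' → . P]}), then GOTO on every symbol after a dot until no new states appear). It has 13 states:
  I0: { [P → . d L ,], [P' → . P] }  — shift
  I1: { [P' → P .] }  — accept
  I2: { [L → . P], [L → . id B], [P → . d L ,], [P → d . L ,] }  — shift
  I3: { [P → d L . ,] }  — shift
  I4: { [L → P .] }  — reduce
  I5: { [B → . , T], [L → id . B] }  — shift
  I6: { [B → , . T], [T → . , P T], [T → .] }  — shift, reduce
  I7: { [L → id B .] }  — reduce
  I8: { [P → . d L ,], [T → , . P T] }  — shift
  I9: { [B → , T .] }  — reduce
  I10: { [T → , P . T], [T → . , P T], [T → .] }  — shift, reduce
  I11: { [T → , P T .] }  — reduce
  I12: { [P → d L , .] }  — reduce

No state contains more than one complete item.

Answer: No reduce-reduce conflicts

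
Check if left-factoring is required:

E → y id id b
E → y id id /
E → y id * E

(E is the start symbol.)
Left-factoring is needed when two productions for the same non-terminal
share a common prefix on the right-hand side.

Productions for E:
  E → y id id b
  E → y id id /
  E → y id * E

Found common prefix 'y id' in productions for E

Answer: Yes, E has productions with common prefix 'y id'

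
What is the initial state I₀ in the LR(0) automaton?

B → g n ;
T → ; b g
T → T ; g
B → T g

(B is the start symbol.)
First, augment the grammar with B' → B
I₀ = CLOSURE({ [B' → . B] }):
  [B' → . B] has the dot before B: add [B → . g n ;], [B → . T g]
  [B → . T g] has the dot before T: add [T → . ; b g], [T → . T ; g]
No further items can be added.

I₀ = { [B → . T g], [B → . g n ;], [B' → . B], [T → . ; b g], [T → . T ; g] }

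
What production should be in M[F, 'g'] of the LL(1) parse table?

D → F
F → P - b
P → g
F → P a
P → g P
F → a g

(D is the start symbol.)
F → P - b, F → P a

To find M[F, 'g'], we find productions for F where 'g' is in the predict set (PREDICT(N → α) = (FIRST(α) \ {ε}) ∪ (FOLLOW(N) if α ⇒* ε)).

Relevant sets:
  FIRST(P) = { 'g' }

F → P - b: PREDICT = { 'g' }
  'g' is in predict set, so this production goes in M[F, 'g']
F → P a: PREDICT = { 'g' }
  'g' is in predict set, so this production goes in M[F, 'g']
F → a g: PREDICT = { 'a' }

M[F, 'g'] = F → P - b, F → P a  (a multiply-defined cell — the grammar is not LL(1))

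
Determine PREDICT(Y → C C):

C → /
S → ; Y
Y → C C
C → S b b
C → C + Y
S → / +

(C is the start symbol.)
PREDICT(Y → C C) = (FIRST(RHS) \ {ε}) ∪ (FOLLOW(Y) if ε ∈ FIRST(RHS), i.e. RHS ⇒* ε)
FIRST(C) = { '/', ';' }
FIRST(C C) = { '/', ';' }
ε ∉ FIRST(C C), so FOLLOW(Y) is not added.
PREDICT(Y → C C) = { '/', ';' }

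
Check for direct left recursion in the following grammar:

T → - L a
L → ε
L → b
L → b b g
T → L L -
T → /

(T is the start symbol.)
Direct left recursion occurs when N → N α for some non-terminal N (the right-hand side begins with the left-hand side itself).

T → - L a: starts with '-'
L → ε: starts with ε
L → b: starts with b
L → b b g: starts with b
T → L L -: starts with L
T → /: starts with '/'

No direct left recursion found.

Answer: No direct left recursion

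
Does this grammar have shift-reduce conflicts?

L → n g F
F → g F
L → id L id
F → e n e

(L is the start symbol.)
Augment with L' → L and build the canonical LR(0) collection (I0 = CLOSURE({[L' → . L]}), then GOTO on every symbol after a dot until no new states appear). It has 13 states:
  I0: { [L → . id L id], [L → . n g F], [L' → . L] }  — shift
  I1: { [L' → L .] }  — accept
  I2: { [L → . id L id], [L → . n g F], [L → id . L id] }  — shift
  I3: { [L → n . g F] }  — shift
  I4: { [F → . e n e], [F → . g F], [L → n g . F] }  — shift
  I5: { [L → n g F .] }  — reduce
  I6: { [F → e . n e] }  — shift
  I7: { [F → . e n e], [F → . g F], [F → g . F] }  — shift
  I8: { [F → g F .] }  — reduce
  I9: { [F → e n . e] }  — shift
  I10: { [F → e n e .] }  — reduce
  I11: { [L → id L . id] }  — shift
  I12: { [L → id L id .] }  — reduce

No state contains both a complete item and a shift item.

Answer: No shift-reduce conflicts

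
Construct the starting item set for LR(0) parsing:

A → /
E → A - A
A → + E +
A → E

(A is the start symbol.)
{ [A → . + E +], [A → . /], [A → . E], [A' → . A], [E → . A - A] }

First, augment the grammar with A' → A
I₀ = CLOSURE({ [A' → . A] }):
  [A' → . A] has the dot before A: add [A → . /], [A → . + E +], [A → . E]
  [A → . E] has the dot before E: add [E → . A - A]
No further items can be added.

I₀ = { [A → . + E +], [A → . /], [A → . E], [A' → . A], [E → . A - A] }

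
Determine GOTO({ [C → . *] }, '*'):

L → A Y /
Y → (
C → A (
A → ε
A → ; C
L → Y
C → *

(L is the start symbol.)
GOTO(I, '*') = CLOSURE({ [A → αX.β] : [A → α.Xβ] ∈ I, X = '*' })

Items with dot before '*', with the dot advanced:
  [C → . *] → [C → * .]
Closure adds nothing (no advanced item has the dot before a non-terminal).

GOTO = { [C → * .] }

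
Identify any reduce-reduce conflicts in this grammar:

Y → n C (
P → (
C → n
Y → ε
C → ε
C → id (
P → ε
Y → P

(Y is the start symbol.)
A reduce-reduce conflict occurs when an LR(0) state has two complete items [A → α .] and [B → β .] — both call for a reduction, and with no lookahead the parser cannot choose between them.

Augment with Y' → Y and build the canonical LR(0) collection (I0 = CLOSURE({[Y' → . Y]}), then GOTO on every symbol after a dot until no new states appear). It has 10 states:
  I0: { [P → . (], [P → .], [Y → . P], [Y → . n C (], [Y → .], [Y' → . Y] }  — shift, 2 reduces
  I1: { [P → ( .] }  — reduce
  I2: { [Y → P .] }  — reduce
  I3: { [Y' → Y .] }  — accept
  I4: { [C → . id (], [C → . n], [C → .], [Y → n . C (] }  — shift, reduce
  I5: { [Y → n C . (] }  — shift
  I6: { [C → id . (] }  — shift
  I7: { [C → n .] }  — reduce
  I8: { [C → id ( .] }  — reduce
  I9: { [Y → n C ( .] }  — reduce

I0 contains complete items [P → .], [Y → .] — reduce-reduce conflict.

Answer: Yes — I0: [P → .] vs [Y → .]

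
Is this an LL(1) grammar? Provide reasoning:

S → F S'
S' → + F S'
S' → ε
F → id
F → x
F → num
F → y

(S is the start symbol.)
Yes, the grammar is LL(1).

Relevant sets:
  FOLLOW(S') = { $ }

For S':
  PREDICT(S' → '+' F S') = { '+' }
  PREDICT(S' → ε) = { $ }
For F:
  PREDICT(F → id) = { 'id' }
  PREDICT(F → x) = { 'x' }
  PREDICT(F → num) = { 'num' }
  PREDICT(F → y) = { 'y' }
S has a single production, so nothing to check there.

All predict sets are disjoint. The grammar IS LL(1).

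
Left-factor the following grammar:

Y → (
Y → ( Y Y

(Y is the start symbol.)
Y → ( Y'
Y' → ε
Y' → Y Y

Left-factoring transforms A → αβ₁ | αβ₂ into A → αA' and A' → β₁ | β₂
(α is the longest common prefix among the alternatives). Repeat until
no nonterminal has two alternatives with a common prefix.

Round 1: Y has alternatives sharing prefix '('. Introduce Y': Y → ( Y'
  Add: Y' → ε
  Add: Y' → Y Y

No remaining common prefixes — done.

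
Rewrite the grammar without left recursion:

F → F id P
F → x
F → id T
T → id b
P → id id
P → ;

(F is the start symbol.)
F → x F'
F → id T F'
F' → id P F'
F' → ε
T → id b
P → id id
P → ;

F is directly left-recursive. The standard transformation for
  A → A α₁ | ... | A α_m | β₁ | ... | β_n
is
  A  → β₁ A' | ... | β_n A'
  A' → α₁ A' | ... | α_m A' | ε

F → x becomes F → x F'
F → id T becomes F → id T F'
F → F id P becomes F' → id P F'
Add F' → ε

Productions for other non-terminals are unchanged:
  T → id b
  P → id id
  P → ;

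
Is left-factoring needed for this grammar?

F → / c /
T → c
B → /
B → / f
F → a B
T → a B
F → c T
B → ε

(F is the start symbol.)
Left-factoring is needed when two productions for the same non-terminal
share a common prefix on the right-hand side.

Productions for F:
  F → / c /
  F → a B
  F → c T
Productions for T:
  T → c
  T → a B
Productions for B:
  B → /
  B → / f
  B → ε

Found common prefix '/' in productions for B

Answer: Yes, B has productions with common prefix '/'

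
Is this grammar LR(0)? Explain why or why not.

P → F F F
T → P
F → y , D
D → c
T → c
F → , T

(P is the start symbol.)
A grammar is LR(0) if no state in the canonical LR(0) collection has:
  - both a shift item (dot before a terminal) and a complete item (shift-reduce conflict), or
  - two or more complete items (reduce-reduce conflict; the accept item [P' → P .] counts as a complete item here).

Augment with P' → P and build the canonical LR(0) collection (I0 = CLOSURE({[P' → . P]}), then GOTO on every symbol after a dot until no new states appear). It has 13 states:
  I0: { [F → . , T], [F → . y , D], [P → . F F F], [P' → . P] }  — shift
  I1: { [F → , . T], [F → . , T], [F → . y , D], [P → . F F F], [T → . P], [T → . c] }  — shift
  I2: { [F → . , T], [F → . y , D], [P → F . F F] }  — shift
  I3: { [P' → P .] }  — accept
  I4: { [F → y . , D] }  — shift
  I5: { [D → . c], [F → y , . D] }  — shift
  I6: { [F → y , D .] }  — reduce
  I7: { [D → c .] }  — reduce
  I8: { [F → . , T], [F → . y , D], [P → F F . F] }  — shift
  I9: { [P → F F F .] }  — reduce
  I10: { [T → P .] }  — reduce
  I11: { [F → , T .] }  — reduce
  I12: { [T → c .] }  — reduce

Every state is either a pure shift/goto state or contains exactly one complete item and nothing to shift — no conflicts. The grammar is LR(0).

Answer: Yes, the grammar is LR(0)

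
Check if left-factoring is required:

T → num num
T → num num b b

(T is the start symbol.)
Left-factoring is needed when two productions for the same non-terminal
share a common prefix on the right-hand side.

Productions for T:
  T → num num
  T → num num b b

Found common prefix 'num num' in productions for T

Answer: Yes, T has productions with common prefix 'num num'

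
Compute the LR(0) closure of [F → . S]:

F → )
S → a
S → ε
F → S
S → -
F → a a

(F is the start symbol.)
{ [F → . S], [S → . -], [S → . a], [S → .] }

Start with: [F → . S]
  [F → . S] has the dot before S: add [S → . a], [S → .], [S → . -]
No further items can be added.

CLOSURE = { [F → . S], [S → . -], [S → . a], [S → .] }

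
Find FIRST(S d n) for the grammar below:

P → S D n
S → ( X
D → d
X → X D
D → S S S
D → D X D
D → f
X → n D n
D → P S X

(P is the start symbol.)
{ '(' }

FIRST sets of the non-terminals involved (from the grammar, by fixed-point iteration):
  FIRST(S) = { '(' }

To compute FIRST(S d n), process the symbols left to right:
Symbol S is a non-terminal. Add FIRST(S) \ {ε} = { '(' }
S is not nullable (ε ∉ FIRST(S)), so stop here.
FIRST(S d n) = { '(' }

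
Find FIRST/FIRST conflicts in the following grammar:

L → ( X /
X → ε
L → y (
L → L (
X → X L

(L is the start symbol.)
FIRST sets of the non-terminals at (or reachable through a nullable prefix from) the front of some alternative:
  FIRST(L) = { '(', 'y' }
  FIRST(X) = { '(', 'y', ε }

Productions for L:
  L → ( X /: FIRST = { '(' }
  L → y (: FIRST = { 'y' }
  L → L (: FIRST = { '(', 'y' }
Productions for X:
  X → ε: FIRST = { ε }
  X → X L: FIRST = { '(', 'y' }

Conflict for L: L → ( X / and L → L (
  Overlap: { '(' }
Conflict for L: L → y ( and L → L (
  Overlap: { 'y' }

Answer: Yes. L → '(' X '/' / L → L '(' on { '(' }; L → y '(' / L → L '(' on { 'y' }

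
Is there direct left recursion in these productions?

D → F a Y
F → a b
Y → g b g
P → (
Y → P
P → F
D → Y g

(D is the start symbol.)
Direct left recursion occurs when N → N α for some non-terminal N (the right-hand side begins with the left-hand side itself).

D → F a Y: starts with F
F → a b: starts with a
Y → g b g: starts with g
P → (: starts with '('
Y → P: starts with P
P → F: starts with F
D → Y g: starts with Y

No direct left recursion found.

Answer: No direct left recursion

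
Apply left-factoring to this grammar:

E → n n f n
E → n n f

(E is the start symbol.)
Left-factoring transforms A → αβ₁ | αβ₂ into A → αA' and A' → β₁ | β₂
(α is the longest common prefix among the alternatives). Repeat until
no nonterminal has two alternatives with a common prefix.

Round 1: E has alternatives sharing prefix 'n n f'. Introduce E': E → n n f E'
  Add: E' → n
  Add: E' → ε

No remaining common prefixes — done.

Resulting grammar:
E → n n f E'
E' → n
E' → ε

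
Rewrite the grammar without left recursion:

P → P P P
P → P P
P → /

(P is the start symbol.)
P → / P'
P' → P P P'
P' → P P'
P' → ε

P is directly left-recursive. The standard transformation for
  A → A α₁ | ... | A α_m | β₁ | ... | β_n
is
  A  → β₁ A' | ... | β_n A'
  A' → α₁ A' | ... | α_m A' | ε

P → / becomes P → / P'
P → P P P becomes P' → P P P'
P → P P becomes P' → P P'
Add P' → ε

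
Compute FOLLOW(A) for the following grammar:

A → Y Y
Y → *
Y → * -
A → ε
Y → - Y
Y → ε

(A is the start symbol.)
To compute FOLLOW(A), find every occurrence of A on a right-hand side N → α A β: add FIRST(β) \ {ε}, and if β is empty or nullable also add FOLLOW(N). Iterate to a fixed point.

A is the start symbol, so $ ∈ FOLLOW(A).
A does not occur on any right-hand side.

Taking the union: FOLLOW(A) = { $ }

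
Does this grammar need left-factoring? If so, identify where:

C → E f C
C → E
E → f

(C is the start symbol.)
Left-factoring is needed when two productions for the same non-terminal
share a common prefix on the right-hand side.

Productions for C:
  C → E f C
  C → E

Found common prefix 'E' in productions for C

Answer: Yes, C has productions with common prefix 'E'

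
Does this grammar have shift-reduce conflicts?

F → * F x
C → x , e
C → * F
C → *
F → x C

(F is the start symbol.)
Yes — I4: [C → * .] vs [F → . * F x]

A shift-reduce conflict occurs when an LR(0) state has both:
  - a complete (reduce) item [A → α .] (dot at the end), and
  - a shift item [B → β . c γ] (dot before a terminal).

Augment with F' → F and build the canonical LR(0) collection (I0 = CLOSURE({[F' → . F]}), then GOTO on every symbol after a dot until no new states appear). It has 12 states:
  I0: { [F → . * F x], [F → . x C], [F' → . F] }  — shift
  I1: { [F → * . F x], [F → . * F x], [F → . x C] }  — shift
  I2: { [F' → F .] }  — accept
  I3: { [C → . * F], [C → . *], [C → . x , e], [F → x . C] }  — shift
  I4: { [C → * . F], [C → * .], [F → . * F x], [F → . x C] }  — shift, reduce
  I5: { [F → x C .] }  — reduce
  I6: { [C → x . , e] }  — shift
  I7: { [C → x , . e] }  — shift
  I8: { [C → x , e .] }  — reduce
  I9: { [C → * F .] }  — reduce
  I10: { [F → * F . x] }  — shift
  I11: { [F → * F x .] }  — reduce

I4 contains reduce item [C → * .] and shift items [F → . * F x], [F → . x C] — shift-reduce conflict.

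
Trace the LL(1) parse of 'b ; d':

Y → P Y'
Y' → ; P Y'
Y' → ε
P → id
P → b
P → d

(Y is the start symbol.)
Stack is shown with the top on the left.

Stack     Input    Action
-------------------------
Y $       b ; d $  output Y → P Y'
P Y' $    b ; d $  output P → b
b Y' $    b ; d $  match 'b'
Y' $      ; d $    output Y' → ; P Y'
; P Y' $  ; d $    match ';'
P Y' $    d $      output P → d
d Y' $    d $      match 'd'
Y' $      $        output Y' → ε
$         $        accept

The string is accepted.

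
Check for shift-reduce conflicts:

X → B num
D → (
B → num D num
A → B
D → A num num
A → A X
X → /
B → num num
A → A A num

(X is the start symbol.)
A shift-reduce conflict occurs when an LR(0) state has both:
  - a complete (reduce) item [A → α .] (dot at the end), and
  - a shift item [B → β . c γ] (dot before a terminal).

Augment with X' → X and build the canonical LR(0) collection (I0 = CLOSURE({[X' → . X]}), then GOTO on every symbol after a dot until no new states appear). It has 18 states:
  I0: { [B → . num D num], [B → . num num], [X → . /], [X → . B num], [X' → . X] }  — shift
  I1: { [X → / .] }  — reduce
  I2: { [X → B . num] }  — shift
  I3: { [X' → X .] }  — accept
  I4: { [A → . A A num], [A → . A X], [A → . B], [B → . num D num], [B → . num num], [B → num . D num], [B → num . num], [D → . (], [D → . A num num] }  — shift
  I5: { [D → ( .] }  — reduce
  I6: { [A → . A A num], [A → . A X], [A → . B], [A → A . A num], [A → A . X], [B → . num D num], [B → . num num], [D → A . num num], [X → . /], [X → . B num] }  — shift
  I7: { [A → B .] }  — reduce
  I8: { [B → num D . num] }  — shift
  I9: { [A → . A A num], [A → . A X], [A → . B], [B → . num D num], [B → . num num], [B → num . D num], [B → num . num], [B → num num .], [D → . (], [D → . A num num] }  — shift, reduce
  I10: { [B → num D num .] }  — reduce
  I11: { [A → . A A num], [A → . A X], [A → . B], [A → A . A num], [A → A . X], [A → A A . num], [B → . num D num], [B → . num num], [X → . /], [X → . B num] }  — shift
  I12: { [A → B .], [X → B . num] }  — shift, reduce
  I13: { [A → A X .] }  — reduce
  I14: { [A → . A A num], [A → . A X], [A → . B], [B → . num D num], [B → . num num], [B → num . D num], [B → num . num], [D → . (], [D → . A num num], [D → A num . num] }  — shift
  I15: { [A → . A A num], [A → . A X], [A → . B], [B → . num D num], [B → . num num], [B → num . D num], [B → num . num], [B → num num .], [D → . (], [D → . A num num], [D → A num num .] }  — shift, 2 reduces
  I16: { [X → B num .] }  — reduce
  I17: { [A → . A A num], [A → . A X], [A → . B], [A → A A num .], [B → . num D num], [B → . num num], [B → num . D num], [B → num . num], [D → . (], [D → . A num num] }  — shift, reduce

I9 contains reduce item [B → num num .] and shift items [B → . num D num], [B → . num num], [B → num . num], [D → . (] — shift-reduce conflict.
I12 contains reduce item [A → B .] and shift item [X → B . num] — shift-reduce conflict.
I15 contains reduce items [B → num num .], [D → A num num .] and shift items [B → . num D num], [B → . num num], [B → num . num], [D → . (] — shift-reduce conflict.
I17 contains reduce item [A → A A num .] and shift items [B → . num D num], [B → . num num], [B → num . num], [D → . (] — shift-reduce conflict.

Answer: Yes — I9: [B → num num .] vs [B → . num D num]; I12: [A → B .] vs [X → B . num]; I15: [B → num num .] vs [B → . num D num]; I17: [A → A A num .] vs [B → . num D num]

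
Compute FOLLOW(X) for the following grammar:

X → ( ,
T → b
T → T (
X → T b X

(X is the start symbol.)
{ $ }

To compute FOLLOW(X), find every occurrence of X on a right-hand side N → α X β: add FIRST(β) \ {ε}, and if β is empty or nullable also add FOLLOW(N). Iterate to a fixed point.

X is the start symbol, so $ ∈ FOLLOW(X).
In X → T b X: X is at the end; this adds FOLLOW(X) to itself — nothing new

Taking the union: FOLLOW(X) = { $ }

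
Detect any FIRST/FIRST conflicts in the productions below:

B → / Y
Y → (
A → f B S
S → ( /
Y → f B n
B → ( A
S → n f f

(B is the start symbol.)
Productions for B:
  B → / Y: FIRST = { '/' }
  B → ( A: FIRST = { '(' }
Productions for Y:
  Y → (: FIRST = { '(' }
  Y → f B n: FIRST = { 'f' }
Productions for S:
  S → ( /: FIRST = { '(' }
  S → n f f: FIRST = { 'n' }
A has only one production, so no FIRST/FIRST conflict is possible there.

All alternatives of each non-terminal have pairwise disjoint FIRST sets.

Answer: No FIRST/FIRST conflicts.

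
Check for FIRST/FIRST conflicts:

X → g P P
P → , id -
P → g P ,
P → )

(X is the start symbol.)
Productions for P:
  P → , id -: FIRST = { ',' }
  P → g P ,: FIRST = { 'g' }
  P → ): FIRST = { ')' }
X has only one production, so no FIRST/FIRST conflict is possible there.

All alternatives of each non-terminal have pairwise disjoint FIRST sets.

Answer: No FIRST/FIRST conflicts.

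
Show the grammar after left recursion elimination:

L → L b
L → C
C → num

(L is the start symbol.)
L is directly left-recursive. The standard transformation for
  A → A α₁ | ... | A α_m | β₁ | ... | β_n
is
  A  → β₁ A' | ... | β_n A'
  A' → α₁ A' | ... | α_m A' | ε

L → C becomes L → C L'
L → L b becomes L' → b L'
Add L' → ε

Productions for other non-terminals are unchanged:
  C → num

Resulting grammar:
L → C L'
L' → b L'
L' → ε
C → num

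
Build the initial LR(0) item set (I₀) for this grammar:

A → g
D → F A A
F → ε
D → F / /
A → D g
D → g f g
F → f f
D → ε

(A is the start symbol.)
{ [A → . D g], [A → . g], [A' → . A], [D → . F / /], [D → . F A A], [D → . g f g], [D → .], [F → . f f], [F → .] }

First, augment the grammar with A' → A
I₀ = CLOSURE({ [A' → . A] }):
  [A' → . A] has the dot before A: add [A → . g], [A → . D g]
  [A → . D g] has the dot before D: add [D → . F A A], [D → . F / /], [D → . g f g], [D → .]
  [D → . F A A] has the dot before F: add [F → .], [F → . f f]
No further items can be added.

I₀ = { [A → . D g], [A → . g], [A' → . A], [D → . F / /], [D → . F A A], [D → . g f g], [D → .], [F → . f f], [F → .] }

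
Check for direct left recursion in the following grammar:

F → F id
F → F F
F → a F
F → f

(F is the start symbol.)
Direct left recursion occurs when N → N α for some non-terminal N (the right-hand side begins with the left-hand side itself).

F → F id: LEFT RECURSIVE (starts with F)
F → F F: LEFT RECURSIVE (starts with F)
F → a F: starts with a
F → f: starts with f

The grammar has direct left recursion on: F.

Answer: Yes, F is left-recursive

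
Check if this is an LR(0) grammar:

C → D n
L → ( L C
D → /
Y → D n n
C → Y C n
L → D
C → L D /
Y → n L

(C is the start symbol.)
No. Shift-reduce conflict between [L → D .] and [C → D . n]

A grammar is LR(0) if no state in the canonical LR(0) collection has:
  - both a shift item (dot before a terminal) and a complete item (shift-reduce conflict), or
  - two or more complete items (reduce-reduce conflict; the accept item [C' → C .] counts as a complete item here).

Augment with C' → C and build the canonical LR(0) collection (I0 = CLOSURE({[C' → . C]}), then GOTO on every symbol after a dot until no new states appear). It has 18 states:
  I0: { [C → . D n], [C → . L D /], [C → . Y C n], [C' → . C], [D → . /], [L → . ( L C], [L → . D], [Y → . D n n], [Y → . n L] }  — shift
  I1: { [D → . /], [L → ( . L C], [L → . ( L C], [L → . D] }  — shift
  I2: { [D → / .] }  — reduce
  I3: { [C' → C .] }  — accept
  I4: { [C → D . n], [L → D .], [Y → D . n n] }  — shift, reduce
  I5: { [C → L . D /], [D → . /] }  — shift
  I6: { [C → . D n], [C → . L D /], [C → . Y C n], [C → Y . C n], [D → . /], [L → . ( L C], [L → . D], [Y → . D n n], [Y → . n L] }  — shift
  I7: { [D → . /], [L → . ( L C], [L → . D], [Y → n . L] }  — shift
  I8: { [L → D .] }  — reduce
  I9: { [Y → n L .] }  — reduce
  I10: { [C → Y C . n] }  — shift
  I11: { [C → Y C n .] }  — reduce
  I12: { [C → L D . /] }  — shift
  I13: { [C → L D / .] }  — reduce
  I14: { [C → D n .], [Y → D n . n] }  — shift, reduce
  I15: { [Y → D n n .] }  — reduce
  I16: { [C → . D n], [C → . L D /], [C → . Y C n], [D → . /], [L → ( L . C], [L → . ( L C], [L → . D], [Y → . D n n], [Y → . n L] }  — shift
  I17: { [L → ( L C .] }  — reduce

Conflict in state I4:
  Shift-reduce conflict between [L → D .] and [C → D . n]
So the grammar is NOT LR(0).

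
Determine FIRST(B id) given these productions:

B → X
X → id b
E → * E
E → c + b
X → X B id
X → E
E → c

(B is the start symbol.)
FIRST sets of the non-terminals involved (from the grammar, by fixed-point iteration):
  FIRST(B) = { '*', 'c', 'id' }

To compute FIRST(B id), process the symbols left to right:
Symbol B is a non-terminal. Add FIRST(B) \ {ε} = { '*', 'c', 'id' }
B is not nullable (ε ∉ FIRST(B)), so stop here.
FIRST(B id) = { '*', 'c', 'id' }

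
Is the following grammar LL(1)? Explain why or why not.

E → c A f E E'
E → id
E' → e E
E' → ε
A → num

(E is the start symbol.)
No. Predict set conflict for E': { 'e' }

A grammar is LL(1) if for each non-terminal N with multiple productions, the predict sets of those productions are pairwise disjoint, where PREDICT(N → α) = (FIRST(α) \ {ε}) ∪ (FOLLOW(N) if α ⇒* ε).

Relevant sets:
  FOLLOW(E') = { $, 'e' }

For E:
  PREDICT(E → c A f E E') = { 'c' }
  PREDICT(E → id) = { 'id' }
For E':
  PREDICT(E' → e E) = { 'e' }
  PREDICT(E' → ε) = { $, 'e' }
A has a single production, so nothing to check there.

Conflict found: Predict set conflict for E': { 'e' }
The grammar is NOT LL(1).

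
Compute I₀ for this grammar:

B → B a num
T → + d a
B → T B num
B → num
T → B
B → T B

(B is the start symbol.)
First, augment the grammar with B' → B
I₀ = CLOSURE({ [B' → . B] }):
  [B' → . B] has the dot before B: add [B → . B a num], [B → . T B num], [B → . num], [B → . T B]
  [B → . T B num] has the dot before T: add [T → . + d a], [T → . B]
No further items can be added.

I₀ = { [B → . B a num], [B → . T B num], [B → . T B], [B → . num], [B' → . B], [T → . + d a], [T → . B] }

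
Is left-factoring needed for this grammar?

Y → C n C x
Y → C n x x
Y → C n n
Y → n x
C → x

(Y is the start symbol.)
Yes, Y has productions with common prefix 'C n'

Left-factoring is needed when two productions for the same non-terminal
share a common prefix on the right-hand side.

Productions for Y:
  Y → C n C x
  Y → C n x x
  Y → C n n
  Y → n x

Found common prefix 'C n' in productions for Y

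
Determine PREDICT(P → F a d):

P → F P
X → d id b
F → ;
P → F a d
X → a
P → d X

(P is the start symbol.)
PREDICT(P → F a d) = (FIRST(RHS) \ {ε}) ∪ (FOLLOW(P) if ε ∈ FIRST(RHS), i.e. RHS ⇒* ε)
FIRST(F) = { ';' }
FIRST(F a d) = { ';' }
ε ∉ FIRST(F a d), so FOLLOW(P) is not added.
PREDICT(P → F a d) = { ';' }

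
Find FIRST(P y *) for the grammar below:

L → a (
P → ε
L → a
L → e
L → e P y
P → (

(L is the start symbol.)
{ '(', 'y' }

FIRST sets of the non-terminals involved (from the grammar, by fixed-point iteration):
  FIRST(P) = { '(', ε }

To compute FIRST(P y *), process the symbols left to right:
Symbol P is a non-terminal. Add FIRST(P) \ {ε} = { '(' }
P is nullable (ε ∈ FIRST(P)), continue to the next symbol.
Symbol y is a terminal. Add 'y' and stop.
FIRST(P y *) = { '(', 'y' }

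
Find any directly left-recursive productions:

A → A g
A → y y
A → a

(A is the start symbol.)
Yes, A is left-recursive

A → A g: LEFT RECURSIVE (starts with A)
A → y y: starts with y
A → a: starts with a

The grammar has direct left recursion on: A.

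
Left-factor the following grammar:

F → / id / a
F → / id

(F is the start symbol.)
Left-factoring transforms A → αβ₁ | αβ₂ into A → αA' and A' → β₁ | β₂
(α is the longest common prefix among the alternatives). Repeat until
no nonterminal has two alternatives with a common prefix.

Round 1: F has alternatives sharing prefix '/ id'. Introduce F': F → / id F'
  Add: F' → / a
  Add: F' → ε

No remaining common prefixes — done.

Resulting grammar:
F → / id F'
F' → / a
F' → ε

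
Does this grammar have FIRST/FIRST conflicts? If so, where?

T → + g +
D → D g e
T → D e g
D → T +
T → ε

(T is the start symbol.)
Yes. T → '+' g '+' / T → D e g on { '+' }; D → D g e / D → T '+' on { '+' }

A FIRST/FIRST conflict occurs when two productions N → α and N → β for the same non-terminal have FIRST(α) ∩ FIRST(β) ≠ ∅ (with ε ∈ FIRST of a nullable right-hand side, so two nullable alternatives also conflict).

FIRST sets of the non-terminals at (or reachable through a nullable prefix from) the front of some alternative:
  FIRST(D) = { '+' }
  FIRST(T) = { '+', ε }

Productions for T:
  T → + g +: FIRST = { '+' }
  T → D e g: FIRST = { '+' }
  T → ε: FIRST = { ε }
Productions for D:
  D → D g e: FIRST = { '+' }
  D → T +: FIRST = { '+' }

Conflict for T: T → + g + and T → D e g
  Overlap: { '+' }
Conflict for D: D → D g e and D → T +
  Overlap: { '+' }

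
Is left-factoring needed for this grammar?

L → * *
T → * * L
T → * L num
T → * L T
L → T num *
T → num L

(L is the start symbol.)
Yes, T has productions with common prefix '*'

Left-factoring is needed when two productions for the same non-terminal
share a common prefix on the right-hand side.

Productions for L:
  L → * *
  L → T num *
Productions for T:
  T → * * L
  T → * L num
  T → * L T
  T → num L

Found common prefix '*' in productions for T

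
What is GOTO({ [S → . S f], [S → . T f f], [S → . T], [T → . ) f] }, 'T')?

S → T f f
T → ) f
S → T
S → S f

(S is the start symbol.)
{ [S → T . f f], [S → T .] }

GOTO(I, 'T') = CLOSURE({ [A → αX.β] : [A → α.Xβ] ∈ I, X = 'T' })

Items with dot before 'T', with the dot advanced:
  [S → . T] → [S → T .]
  [S → . T f f] → [S → T . f f]
Closure adds nothing (no advanced item has the dot before a non-terminal).

GOTO = { [S → T . f f], [S → T .] }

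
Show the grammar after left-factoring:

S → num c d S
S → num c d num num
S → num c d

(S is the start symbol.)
Left-factoring transforms A → αβ₁ | αβ₂ into A → αA' and A' → β₁ | β₂
(α is the longest common prefix among the alternatives). Repeat until
no nonterminal has two alternatives with a common prefix.

Round 1: S has alternatives sharing prefix 'num c d'. Introduce S': S → num c d S'
  Add: S' → S
  Add: S' → num num
  Add: S' → ε

No remaining common prefixes — done.

Resulting grammar:
S → num c d S'
S' → S
S' → num num
S' → ε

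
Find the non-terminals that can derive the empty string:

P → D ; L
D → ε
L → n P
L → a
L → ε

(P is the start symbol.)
{ 'D', 'L' }

ε-productions: D → ε, L → ε
So D, L are immediately nullable.
No further non-terminal can be added: every production for the remaining non-terminals contains a terminal or a non-nullable non-terminal.
Nullable = { 'D', 'L' }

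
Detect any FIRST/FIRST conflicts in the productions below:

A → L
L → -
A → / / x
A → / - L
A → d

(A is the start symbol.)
FIRST sets of the non-terminals at (or reachable through a nullable prefix from) the front of some alternative:
  FIRST(L) = { '-' }

Productions for A:
  A → L: FIRST = { '-' }
  A → / / x: FIRST = { '/' }
  A → / - L: FIRST = { '/' }
  A → d: FIRST = { 'd' }
L has only one production, so no FIRST/FIRST conflict is possible there.

Conflict for A: A → / / x and A → / - L
  Overlap: { '/' }

Answer: Yes. A → '/' '/' x / A → '/' '-' L on { '/' }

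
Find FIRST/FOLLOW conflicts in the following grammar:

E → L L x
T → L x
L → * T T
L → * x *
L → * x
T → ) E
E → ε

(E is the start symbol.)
A FIRST/FOLLOW conflict occurs when a non-terminal N has a nullable alternative N → β (β ⇒* ε) and another alternative N → α with FIRST(α) ∩ FOLLOW(N) ≠ ∅: on such a lookahead the parser cannot decide between expanding α and letting N vanish via β.

Nullable non-terminals: E.
FIRST sets used below: FIRST(L) = { '*' }

E: nullable alternative(s) E → ε; FOLLOW(E) = { $, ')', '*', 'x' }
  E → L L x: FIRST \ {ε} = { '*' } — overlaps FOLLOW(E) on { '*' }: CONFLICT
  E → ε: FIRST \ {ε} = { } — this is the only nullable alternative, skip

L, T have no nullable alternative, so no FIRST/FOLLOW check is needed there.

So the grammar has 1 FIRST/FOLLOW conflict (marked CONFLICT above).

Answer: Yes. E → L L x with FOLLOW(E) on { '*' }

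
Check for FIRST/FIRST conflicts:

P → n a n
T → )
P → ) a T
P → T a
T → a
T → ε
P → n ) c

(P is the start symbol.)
A FIRST/FIRST conflict occurs when two productions N → α and N → β for the same non-terminal have FIRST(α) ∩ FIRST(β) ≠ ∅ (with ε ∈ FIRST of a nullable right-hand side, so two nullable alternatives also conflict).

FIRST sets of the non-terminals at (or reachable through a nullable prefix from) the front of some alternative:
  FIRST(T) = { ')', 'a', ε }

Productions for P:
  P → n a n: FIRST = { 'n' }
  P → ) a T: FIRST = { ')' }
  P → T a: FIRST = { ')', 'a' }
  P → n ) c: FIRST = { 'n' }
Productions for T:
  T → ): FIRST = { ')' }
  T → a: FIRST = { 'a' }
  T → ε: FIRST = { ε }

Conflict for P: P → n a n and P → n ) c
  Overlap: { 'n' }
Conflict for P: P → ) a T and P → T a
  Overlap: { ')' }

Answer: Yes. P → n a n / P → n ')' c on { 'n' }; P → ')' a T / P → T a on { ')' }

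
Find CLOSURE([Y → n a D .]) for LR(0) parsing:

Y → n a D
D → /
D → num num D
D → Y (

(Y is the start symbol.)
To compute CLOSURE, for each item [A → α.Bβ] where B is a non-terminal, add [B → .γ] for all productions B → γ; repeat for the newly added items until nothing changes.

Start with: [Y → n a D .]
The dot is at the end, so nothing is added.

CLOSURE = { [Y → n a D .] }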